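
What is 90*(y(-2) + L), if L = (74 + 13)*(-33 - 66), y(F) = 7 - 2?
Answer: -774720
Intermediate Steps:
y(F) = 5
L = -8613 (L = 87*(-99) = -8613)
90*(y(-2) + L) = 90*(5 - 8613) = 90*(-8608) = -774720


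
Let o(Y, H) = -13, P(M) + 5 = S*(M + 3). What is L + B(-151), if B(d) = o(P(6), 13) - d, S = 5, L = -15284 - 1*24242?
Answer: -39388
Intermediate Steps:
L = -39526 (L = -15284 - 24242 = -39526)
P(M) = 10 + 5*M (P(M) = -5 + 5*(M + 3) = -5 + 5*(3 + M) = -5 + (15 + 5*M) = 10 + 5*M)
B(d) = -13 - d
L + B(-151) = -39526 + (-13 - 1*(-151)) = -39526 + (-13 + 151) = -39526 + 138 = -39388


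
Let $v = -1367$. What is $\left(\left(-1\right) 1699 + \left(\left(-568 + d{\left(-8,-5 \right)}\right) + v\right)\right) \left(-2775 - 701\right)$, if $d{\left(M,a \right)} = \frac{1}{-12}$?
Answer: $\frac{37896221}{3} \approx 1.2632 \cdot 10^{7}$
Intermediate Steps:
$d{\left(M,a \right)} = - \frac{1}{12}$
$\left(\left(-1\right) 1699 + \left(\left(-568 + d{\left(-8,-5 \right)}\right) + v\right)\right) \left(-2775 - 701\right) = \left(\left(-1\right) 1699 - \frac{23221}{12}\right) \left(-2775 - 701\right) = \left(-1699 - \frac{23221}{12}\right) \left(-3476\right) = \left(- \frac{43609}{12}\right) \left(-3476\right) = \frac{37896221}{3}$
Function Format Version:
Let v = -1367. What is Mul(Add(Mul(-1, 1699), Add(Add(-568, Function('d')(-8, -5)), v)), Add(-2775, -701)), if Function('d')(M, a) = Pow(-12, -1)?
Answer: Rational(37896221, 3) ≈ 1.2632e+7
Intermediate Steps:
Function('d')(M, a) = Rational(-1, 12)
Mul(Add(Mul(-1, 1699), Add(Add(-568, Function('d')(-8, -5)), v)), Add(-2775, -701)) = Mul(Add(Mul(-1, 1699), Add(Add(-568, Rational(-1, 12)), -1367)), Add(-2775, -701)) = Mul(Add(-1699, Add(Rational(-6817, 12), -1367)), -3476) = Mul(Add(-1699, Rational(-23221, 12)), -3476) = Mul(Rational(-43609, 12), -3476) = Rational(37896221, 3)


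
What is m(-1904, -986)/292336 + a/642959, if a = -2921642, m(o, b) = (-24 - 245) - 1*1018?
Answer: -77720783995/17087278384 ≈ -4.5485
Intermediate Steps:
m(o, b) = -1287 (m(o, b) = -269 - 1018 = -1287)
m(-1904, -986)/292336 + a/642959 = -1287/292336 - 2921642/642959 = -1287*1/292336 - 2921642*1/642959 = -117/26576 - 2921642/642959 = -77720783995/17087278384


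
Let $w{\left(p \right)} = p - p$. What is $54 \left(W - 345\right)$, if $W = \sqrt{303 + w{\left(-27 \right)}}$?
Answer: $-18630 + 54 \sqrt{303} \approx -17690.0$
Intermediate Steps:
$w{\left(p \right)} = 0$
$W = \sqrt{303}$ ($W = \sqrt{303 + 0} = \sqrt{303} \approx 17.407$)
$54 \left(W - 345\right) = 54 \left(\sqrt{303} - 345\right) = 54 \left(-345 + \sqrt{303}\right) = -18630 + 54 \sqrt{303}$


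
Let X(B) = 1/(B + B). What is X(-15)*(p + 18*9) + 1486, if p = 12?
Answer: 7401/5 ≈ 1480.2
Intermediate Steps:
X(B) = 1/(2*B)
X(-15)*(p + 18*9) + 1486 = ((½)/(-15))*(12 + 18*9) + 1486 = ((½)*(-1/15))*(12 + 162) + 1486 = -1/30*174 + 1486 = -29/5 + 1486 = 7401/5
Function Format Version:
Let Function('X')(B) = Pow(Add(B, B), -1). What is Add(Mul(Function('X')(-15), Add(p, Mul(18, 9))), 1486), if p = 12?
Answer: Rational(7401, 5) ≈ 1480.2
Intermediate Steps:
Function('X')(B) = Mul(Rational(1, 2), Pow(B, -1)) (Function('X')(B) = Pow(Mul(2, B), -1) = Mul(Rational(1, 2), Pow(B, -1)))
Add(Mul(Function('X')(-15), Add(p, Mul(18, 9))), 1486) = Add(Mul(Mul(Rational(1, 2), Pow(-15, -1)), Add(12, Mul(18, 9))), 1486) = Add(Mul(Mul(Rational(1, 2), Rational(-1, 15)), Add(12, 162)), 1486) = Add(Mul(Rational(-1, 30), 174), 1486) = Add(Rational(-29, 5), 1486) = Rational(7401, 5)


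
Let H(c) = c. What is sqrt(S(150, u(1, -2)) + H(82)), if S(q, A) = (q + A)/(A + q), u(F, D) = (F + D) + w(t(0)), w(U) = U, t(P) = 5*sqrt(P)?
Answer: sqrt(83) ≈ 9.1104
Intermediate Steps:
u(F, D) = D + F (u(F, D) = (F + D) + 5*sqrt(0) = (D + F) + 5*0 = (D + F) + 0 = D + F)
S(q, A) = 1 (S(q, A) = (A + q)/(A + q) = 1)
sqrt(S(150, u(1, -2)) + H(82)) = sqrt(1 + 82) = sqrt(83)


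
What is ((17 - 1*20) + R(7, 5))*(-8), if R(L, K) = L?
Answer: -32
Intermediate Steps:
((17 - 1*20) + R(7, 5))*(-8) = ((17 - 1*20) + 7)*(-8) = ((17 - 20) + 7)*(-8) = (-3 + 7)*(-8) = 4*(-8) = -32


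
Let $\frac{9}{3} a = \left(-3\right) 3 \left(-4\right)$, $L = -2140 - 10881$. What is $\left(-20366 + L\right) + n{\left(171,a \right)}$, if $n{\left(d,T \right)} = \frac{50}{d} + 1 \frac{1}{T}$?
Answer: $- \frac{22836451}{684} \approx -33387.0$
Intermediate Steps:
$L = -13021$ ($L = -2140 - 10881 = -13021$)
$a = 12$ ($a = \frac{\left(-3\right) 3 \left(-4\right)}{3} = \frac{\left(-9\right) \left(-4\right)}{3} = \frac{1}{3} \cdot 36 = 12$)
$n{\left(d,T \right)} = \frac{1}{T} + \frac{50}{d}$ ($n{\left(d,T \right)} = \frac{50}{d} + \frac{1}{T} = \frac{1}{T} + \frac{50}{d}$)
$\left(-20366 + L\right) + n{\left(171,a \right)} = \left(-20366 - 13021\right) + \left(\frac{1}{12} + \frac{50}{171}\right) = -33387 + \left(\frac{1}{12} + 50 \cdot \frac{1}{171}\right) = -33387 + \left(\frac{1}{12} + \frac{50}{171}\right) = -33387 + \frac{257}{684} = - \frac{22836451}{684}$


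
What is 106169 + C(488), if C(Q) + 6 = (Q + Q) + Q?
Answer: 107627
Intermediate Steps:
C(Q) = -6 + 3*Q (C(Q) = -6 + ((Q + Q) + Q) = -6 + (2*Q + Q) = -6 + 3*Q)
106169 + C(488) = 106169 + (-6 + 3*488) = 106169 + (-6 + 1464) = 106169 + 1458 = 107627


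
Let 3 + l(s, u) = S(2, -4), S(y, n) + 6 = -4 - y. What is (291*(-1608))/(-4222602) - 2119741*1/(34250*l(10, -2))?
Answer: 510623366449/120520098750 ≈ 4.2368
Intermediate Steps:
S(y, n) = -10 - y (S(y, n) = -6 + (-4 - y) = -10 - y)
l(s, u) = -15 (l(s, u) = -3 + (-10 - 1*2) = -3 + (-10 - 2) = -3 - 12 = -15)
(291*(-1608))/(-4222602) - 2119741*1/(34250*l(10, -2)) = (291*(-1608))/(-4222602) - 2119741/(34250*(-15)) = -467928*(-1/4222602) - 2119741/(-513750) = 25996/234589 - 2119741*(-1/513750) = 25996/234589 + 2119741/513750 = 510623366449/120520098750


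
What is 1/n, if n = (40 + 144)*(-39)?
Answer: -1/7176 ≈ -0.00013935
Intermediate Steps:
n = -7176 (n = 184*(-39) = -7176)
1/n = 1/(-7176) = -1/7176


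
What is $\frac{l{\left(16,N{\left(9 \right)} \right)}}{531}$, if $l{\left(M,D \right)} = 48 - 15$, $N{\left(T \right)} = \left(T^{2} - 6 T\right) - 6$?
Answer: $\frac{11}{177} \approx 0.062147$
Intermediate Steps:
$N{\left(T \right)} = -6 + T^{2} - 6 T$
$l{\left(M,D \right)} = 33$ ($l{\left(M,D \right)} = 48 - 15 = 33$)
$\frac{l{\left(16,N{\left(9 \right)} \right)}}{531} = \frac{33}{531} = 33 \cdot \frac{1}{531} = \frac{11}{177}$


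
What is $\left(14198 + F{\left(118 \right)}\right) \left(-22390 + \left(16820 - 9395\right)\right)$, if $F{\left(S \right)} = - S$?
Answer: $-210707200$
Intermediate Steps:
$\left(14198 + F{\left(118 \right)}\right) \left(-22390 + \left(16820 - 9395\right)\right) = \left(14198 - 118\right) \left(-22390 + \left(16820 - 9395\right)\right) = 14080 \left(-22390 + 7425\right) = 14080 \left(-14965\right) = -210707200$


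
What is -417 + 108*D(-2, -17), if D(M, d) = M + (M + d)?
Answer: -2685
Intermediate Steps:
D(M, d) = d + 2*M
-417 + 108*D(-2, -17) = -417 + 108*(-17 + 2*(-2)) = -417 + 108*(-17 - 4) = -417 + 108*(-21) = -417 - 2268 = -2685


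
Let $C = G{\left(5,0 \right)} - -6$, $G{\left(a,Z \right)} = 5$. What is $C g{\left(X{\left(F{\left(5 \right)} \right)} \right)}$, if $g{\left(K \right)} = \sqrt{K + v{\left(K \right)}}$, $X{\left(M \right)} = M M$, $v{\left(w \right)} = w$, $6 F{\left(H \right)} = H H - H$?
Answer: $\frac{110 \sqrt{2}}{3} \approx 51.854$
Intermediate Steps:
$F{\left(H \right)} = - \frac{H}{6} + \frac{H^{2}}{6}$ ($F{\left(H \right)} = \frac{H H - H}{6} = \frac{H^{2} - H}{6} = - \frac{H}{6} + \frac{H^{2}}{6}$)
$X{\left(M \right)} = M^{2}$
$g{\left(K \right)} = \sqrt{2} \sqrt{K}$ ($g{\left(K \right)} = \sqrt{K + K} = \sqrt{2 K} = \sqrt{2} \sqrt{K}$)
$C = 11$ ($C = 5 - -6 = 5 + 6 = 11$)
$C g{\left(X{\left(F{\left(5 \right)} \right)} \right)} = 11 \sqrt{2} \sqrt{\left(\frac{1}{6} \cdot 5 \left(-1 + 5\right)\right)^{2}} = 11 \sqrt{2} \sqrt{\left(\frac{1}{6} \cdot 5 \cdot 4\right)^{2}} = 11 \sqrt{2} \sqrt{\left(\frac{10}{3}\right)^{2}} = 11 \sqrt{2} \sqrt{\frac{100}{9}} = 11 \sqrt{2} \cdot \frac{10}{3} = 11 \frac{10 \sqrt{2}}{3} = \frac{110 \sqrt{2}}{3}$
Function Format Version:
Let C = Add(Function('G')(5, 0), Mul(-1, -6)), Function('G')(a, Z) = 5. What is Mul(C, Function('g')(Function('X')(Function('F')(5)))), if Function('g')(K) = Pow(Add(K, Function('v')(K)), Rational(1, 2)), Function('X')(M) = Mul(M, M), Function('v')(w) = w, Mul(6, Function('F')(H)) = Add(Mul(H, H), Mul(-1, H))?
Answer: Mul(Rational(110, 3), Pow(2, Rational(1, 2))) ≈ 51.854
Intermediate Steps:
Function('F')(H) = Add(Mul(Rational(-1, 6), H), Mul(Rational(1, 6), Pow(H, 2))) (Function('F')(H) = Mul(Rational(1, 6), Add(Mul(H, H), Mul(-1, H))) = Mul(Rational(1, 6), Add(Pow(H, 2), Mul(-1, H))) = Add(Mul(Rational(-1, 6), H), Mul(Rational(1, 6), Pow(H, 2))))
Function('X')(M) = Pow(M, 2)
Function('g')(K) = Mul(Pow(2, Rational(1, 2)), Pow(K, Rational(1, 2))) (Function('g')(K) = Pow(Add(K, K), Rational(1, 2)) = Pow(Mul(2, K), Rational(1, 2)) = Mul(Pow(2, Rational(1, 2)), Pow(K, Rational(1, 2))))
C = 11 (C = Add(5, Mul(-1, -6)) = Add(5, 6) = 11)
Mul(C, Function('g')(Function('X')(Function('F')(5)))) = Mul(11, Mul(Pow(2, Rational(1, 2)), Pow(Pow(Mul(Rational(1, 6), 5, Add(-1, 5)), 2), Rational(1, 2)))) = Mul(11, Mul(Pow(2, Rational(1, 2)), Pow(Pow(Mul(Rational(1, 6), 5, 4), 2), Rational(1, 2)))) = Mul(11, Mul(Pow(2, Rational(1, 2)), Pow(Pow(Rational(10, 3), 2), Rational(1, 2)))) = Mul(11, Mul(Pow(2, Rational(1, 2)), Pow(Rational(100, 9), Rational(1, 2)))) = Mul(11, Mul(Pow(2, Rational(1, 2)), Rational(10, 3))) = Mul(11, Mul(Rational(10, 3), Pow(2, Rational(1, 2)))) = Mul(Rational(110, 3), Pow(2, Rational(1, 2)))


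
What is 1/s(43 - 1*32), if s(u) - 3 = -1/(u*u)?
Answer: 121/362 ≈ 0.33425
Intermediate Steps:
s(u) = 3 - 1/u² (s(u) = 3 - 1/(u*u) = 3 - 1/(u²) = 3 - 1/u²)
1/s(43 - 1*32) = 1/(3 - 1/(43 - 1*32)²) = 1/(3 - 1/(43 - 32)²) = 1/(3 - 1/11²) = 1/(3 - 1*1/121) = 1/(3 - 1/121) = 1/(362/121) = 121/362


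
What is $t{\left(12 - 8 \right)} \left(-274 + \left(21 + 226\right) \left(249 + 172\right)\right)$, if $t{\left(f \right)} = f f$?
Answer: $1659408$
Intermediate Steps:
$t{\left(f \right)} = f^{2}$
$t{\left(12 - 8 \right)} \left(-274 + \left(21 + 226\right) \left(249 + 172\right)\right) = \left(12 - 8\right)^{2} \left(-274 + \left(21 + 226\right) \left(249 + 172\right)\right) = \left(12 - 8\right)^{2} \left(-274 + 247 \cdot 421\right) = 4^{2} \left(-274 + 103987\right) = 16 \cdot 103713 = 1659408$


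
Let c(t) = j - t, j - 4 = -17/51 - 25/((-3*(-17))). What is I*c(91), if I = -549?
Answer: 819657/17 ≈ 48215.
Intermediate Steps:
j = 54/17 (j = 4 + (-17/51 - 25/((-3*(-17)))) = 4 + (-17*1/51 - 25/51) = 4 + (-⅓ - 25*1/51) = 4 + (-⅓ - 25/51) = 4 - 14/17 = 54/17 ≈ 3.1765)
c(t) = 54/17 - t
I*c(91) = -549*(54/17 - 1*91) = -549*(54/17 - 91) = -549*(-1493/17) = 819657/17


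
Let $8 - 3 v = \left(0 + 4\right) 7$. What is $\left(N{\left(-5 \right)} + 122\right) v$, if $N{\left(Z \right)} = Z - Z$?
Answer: $- \frac{2440}{3} \approx -813.33$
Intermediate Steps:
$N{\left(Z \right)} = 0$
$v = - \frac{20}{3}$ ($v = \frac{8}{3} - \frac{\left(0 + 4\right) 7}{3} = \frac{8}{3} - \frac{4 \cdot 7}{3} = \frac{8}{3} - \frac{28}{3} = - \frac{20}{3} \approx -6.6667$)
$\left(N{\left(-5 \right)} + 122\right) v = \left(0 + 122\right) \left(- \frac{20}{3}\right) = 122 \left(- \frac{20}{3}\right) = - \frac{2440}{3}$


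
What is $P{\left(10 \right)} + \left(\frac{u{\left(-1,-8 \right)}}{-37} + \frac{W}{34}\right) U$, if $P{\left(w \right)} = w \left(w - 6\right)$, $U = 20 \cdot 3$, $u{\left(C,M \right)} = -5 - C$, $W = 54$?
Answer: $\frac{89180}{629} \approx 141.78$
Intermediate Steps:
$U = 60$
$P{\left(w \right)} = w \left(-6 + w\right)$
$P{\left(10 \right)} + \left(\frac{u{\left(-1,-8 \right)}}{-37} + \frac{W}{34}\right) U = 10 \left(-6 + 10\right) + \left(\frac{-5 - -1}{-37} + \frac{54}{34}\right) 60 = 10 \cdot 4 + \left(\left(-5 + 1\right) \left(- \frac{1}{37}\right) + 54 \cdot \frac{1}{34}\right) 60 = 40 + \left(\left(-4\right) \left(- \frac{1}{37}\right) + \frac{27}{17}\right) 60 = 40 + \left(\frac{4}{37} + \frac{27}{17}\right) 60 = 40 + \frac{1067}{629} \cdot 60 = 40 + \frac{64020}{629} = \frac{89180}{629}$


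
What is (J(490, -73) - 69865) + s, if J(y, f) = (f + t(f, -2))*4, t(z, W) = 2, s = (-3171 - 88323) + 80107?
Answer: -81536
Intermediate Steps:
s = -11387 (s = -91494 + 80107 = -11387)
J(y, f) = 8 + 4*f (J(y, f) = (f + 2)*4 = (2 + f)*4 = 8 + 4*f)
(J(490, -73) - 69865) + s = ((8 + 4*(-73)) - 69865) - 11387 = ((8 - 292) - 69865) - 11387 = (-284 - 69865) - 11387 = -70149 - 11387 = -81536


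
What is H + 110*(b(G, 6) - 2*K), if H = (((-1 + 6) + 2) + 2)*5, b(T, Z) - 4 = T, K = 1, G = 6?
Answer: 925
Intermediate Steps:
b(T, Z) = 4 + T
H = 45 (H = ((5 + 2) + 2)*5 = (7 + 2)*5 = 9*5 = 45)
H + 110*(b(G, 6) - 2*K) = 45 + 110*((4 + 6) - 2*1) = 45 + 110*(10 - 2) = 45 + 110*8 = 45 + 880 = 925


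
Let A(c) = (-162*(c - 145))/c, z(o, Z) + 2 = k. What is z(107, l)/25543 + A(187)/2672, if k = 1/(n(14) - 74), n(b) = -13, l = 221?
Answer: -543127463/39656208108 ≈ -0.013696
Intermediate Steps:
k = -1/87 (k = 1/(-13 - 74) = 1/(-87) = -1/87 ≈ -0.011494)
z(o, Z) = -175/87 (z(o, Z) = -2 - 1/87 = -175/87)
A(c) = (23490 - 162*c)/c (A(c) = (-162*(-145 + c))/c = (23490 - 162*c)/c)
z(107, l)/25543 + A(187)/2672 = -175/87/25543 + (-162 + 23490/187)/2672 = -175/87*1/25543 + (-162 + 23490*(1/187))*(1/2672) = -25/317463 + (-162 + 23490/187)*(1/2672) = -25/317463 - 6804/187*1/2672 = -25/317463 - 1701/124916 = -543127463/39656208108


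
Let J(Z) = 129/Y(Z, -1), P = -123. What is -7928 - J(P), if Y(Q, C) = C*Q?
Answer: -325091/41 ≈ -7929.0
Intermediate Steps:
J(Z) = -129/Z (J(Z) = 129/((-Z)) = 129*(-1/Z) = -129/Z)
-7928 - J(P) = -7928 - (-129)/(-123) = -7928 - (-129)*(-1)/123 = -7928 - 1*43/41 = -7928 - 43/41 = -325091/41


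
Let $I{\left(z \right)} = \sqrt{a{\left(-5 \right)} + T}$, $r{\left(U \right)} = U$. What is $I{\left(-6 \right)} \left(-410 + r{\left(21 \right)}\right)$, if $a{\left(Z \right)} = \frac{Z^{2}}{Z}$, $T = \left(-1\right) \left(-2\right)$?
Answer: $- 389 i \sqrt{3} \approx - 673.77 i$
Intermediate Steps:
$T = 2$
$a{\left(Z \right)} = Z$
$I{\left(z \right)} = i \sqrt{3}$ ($I{\left(z \right)} = \sqrt{-5 + 2} = \sqrt{-3} = i \sqrt{3}$)
$I{\left(-6 \right)} \left(-410 + r{\left(21 \right)}\right) = i \sqrt{3} \left(-410 + 21\right) = i \sqrt{3} \left(-389\right) = - 389 i \sqrt{3}$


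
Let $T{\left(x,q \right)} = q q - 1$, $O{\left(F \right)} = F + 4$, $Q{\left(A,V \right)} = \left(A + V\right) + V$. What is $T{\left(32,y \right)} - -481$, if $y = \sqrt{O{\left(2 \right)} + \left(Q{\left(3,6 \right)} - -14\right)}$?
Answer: $515$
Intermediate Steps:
$Q{\left(A,V \right)} = A + 2 V$
$O{\left(F \right)} = 4 + F$
$y = \sqrt{35}$ ($y = \sqrt{\left(4 + 2\right) + \left(\left(3 + 2 \cdot 6\right) - -14\right)} = \sqrt{6 + \left(\left(3 + 12\right) + 14\right)} = \sqrt{6 + \left(15 + 14\right)} = \sqrt{6 + 29} = \sqrt{35} \approx 5.9161$)
$T{\left(x,q \right)} = -1 + q^{2}$ ($T{\left(x,q \right)} = q^{2} - 1 = -1 + q^{2}$)
$T{\left(32,y \right)} - -481 = \left(-1 + \left(\sqrt{35}\right)^{2}\right) - -481 = \left(-1 + 35\right) + 481 = 34 + 481 = 515$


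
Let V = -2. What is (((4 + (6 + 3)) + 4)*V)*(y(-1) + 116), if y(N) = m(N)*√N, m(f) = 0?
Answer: -3944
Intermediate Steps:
y(N) = 0 (y(N) = 0*√N = 0)
(((4 + (6 + 3)) + 4)*V)*(y(-1) + 116) = (((4 + (6 + 3)) + 4)*(-2))*(0 + 116) = (((4 + 9) + 4)*(-2))*116 = ((13 + 4)*(-2))*116 = (17*(-2))*116 = -34*116 = -3944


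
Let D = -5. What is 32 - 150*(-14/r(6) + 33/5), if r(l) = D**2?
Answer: -874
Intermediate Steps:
r(l) = 25 (r(l) = (-5)**2 = 25)
32 - 150*(-14/r(6) + 33/5) = 32 - 150*(-14/25 + 33/5) = 32 - 150*151/25 = 32 - 906 = -874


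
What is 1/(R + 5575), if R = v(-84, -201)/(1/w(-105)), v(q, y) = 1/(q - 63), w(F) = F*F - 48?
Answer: 49/269516 ≈ 0.00018181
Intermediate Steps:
w(F) = -48 + F² (w(F) = F² - 48 = -48 + F²)
v(q, y) = 1/(-63 + q)
R = -3659/49 (R = 1/((-63 - 84)*(1/(-48 + (-105)²))) = 1/((-147)*(1/(-48 + 11025))) = -1/(147*(1/10977)) = -1/(147*1/10977) = -1/147*10977 = -3659/49 ≈ -74.673)
1/(R + 5575) = 1/(-3659/49 + 5575) = 1/(269516/49) = 49/269516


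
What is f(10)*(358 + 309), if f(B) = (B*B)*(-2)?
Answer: -133400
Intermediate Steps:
f(B) = -2*B² (f(B) = B²*(-2) = -2*B²)
f(10)*(358 + 309) = (-2*10²)*(358 + 309) = -2*100*667 = -200*667 = -133400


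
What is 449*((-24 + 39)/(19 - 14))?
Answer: 1347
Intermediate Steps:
449*((-24 + 39)/(19 - 14)) = 449*(15/5) = 449*(15*(⅕)) = 449*3 = 1347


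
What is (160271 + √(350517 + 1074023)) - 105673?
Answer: 54598 + 2*√356135 ≈ 55792.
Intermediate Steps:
(160271 + √(350517 + 1074023)) - 105673 = (160271 + √1424540) - 105673 = (160271 + 2*√356135) - 105673 = 54598 + 2*√356135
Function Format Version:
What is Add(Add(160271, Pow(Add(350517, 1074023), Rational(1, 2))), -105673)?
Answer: Add(54598, Mul(2, Pow(356135, Rational(1, 2)))) ≈ 55792.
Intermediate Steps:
Add(Add(160271, Pow(Add(350517, 1074023), Rational(1, 2))), -105673) = Add(Add(160271, Pow(1424540, Rational(1, 2))), -105673) = Add(Add(160271, Mul(2, Pow(356135, Rational(1, 2)))), -105673) = Add(54598, Mul(2, Pow(356135, Rational(1, 2))))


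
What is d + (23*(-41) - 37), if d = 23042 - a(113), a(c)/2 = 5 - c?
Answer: 22278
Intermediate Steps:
a(c) = 10 - 2*c (a(c) = 2*(5 - c) = 10 - 2*c)
d = 23258 (d = 23042 - (10 - 2*113) = 23042 - (10 - 226) = 23042 - 1*(-216) = 23042 + 216 = 23258)
d + (23*(-41) - 37) = 23258 + (23*(-41) - 37) = 23258 + (-943 - 37) = 23258 - 980 = 22278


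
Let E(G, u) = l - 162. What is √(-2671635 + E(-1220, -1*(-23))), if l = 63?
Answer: I*√2671734 ≈ 1634.5*I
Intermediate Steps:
E(G, u) = -99 (E(G, u) = 63 - 162 = -99)
√(-2671635 + E(-1220, -1*(-23))) = √(-2671635 - 99) = √(-2671734) = I*√2671734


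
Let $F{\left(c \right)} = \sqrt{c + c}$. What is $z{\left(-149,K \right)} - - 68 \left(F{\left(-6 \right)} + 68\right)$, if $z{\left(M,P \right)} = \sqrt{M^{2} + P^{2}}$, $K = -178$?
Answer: $4624 + \sqrt{53885} + 136 i \sqrt{3} \approx 4856.1 + 235.56 i$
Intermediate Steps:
$F{\left(c \right)} = \sqrt{2} \sqrt{c}$ ($F{\left(c \right)} = \sqrt{2 c} = \sqrt{2} \sqrt{c}$)
$z{\left(-149,K \right)} - - 68 \left(F{\left(-6 \right)} + 68\right) = \sqrt{\left(-149\right)^{2} + \left(-178\right)^{2}} - - 68 \left(\sqrt{2} \sqrt{-6} + 68\right) = \sqrt{22201 + 31684} - - 68 \left(\sqrt{2} i \sqrt{6} + 68\right) = \sqrt{53885} - - 68 \left(2 i \sqrt{3} + 68\right) = \sqrt{53885} - - 68 \left(68 + 2 i \sqrt{3}\right) = \sqrt{53885} - \left(-4624 - 136 i \sqrt{3}\right) = \sqrt{53885} + \left(4624 + 136 i \sqrt{3}\right) = 4624 + \sqrt{53885} + 136 i \sqrt{3}$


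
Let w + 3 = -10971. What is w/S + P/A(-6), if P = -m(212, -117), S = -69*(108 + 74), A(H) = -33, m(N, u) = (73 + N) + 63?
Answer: 262907/23023 ≈ 11.419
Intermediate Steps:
m(N, u) = 136 + N
w = -10974 (w = -3 - 10971 = -10974)
S = -12558 (S = -69*182 = -12558)
P = -348 (P = -(136 + 212) = -1*348 = -348)
w/S + P/A(-6) = -10974/(-12558) - 348/(-33) = -10974*(-1/12558) - 348*(-1/33) = 1829/2093 + 116/11 = 262907/23023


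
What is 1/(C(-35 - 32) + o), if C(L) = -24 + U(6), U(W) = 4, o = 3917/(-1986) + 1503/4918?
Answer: -2441787/52905452 ≈ -0.046154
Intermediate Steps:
o = -4069712/2441787 (o = 3917*(-1/1986) + 1503*(1/4918) = -3917/1986 + 1503/4918 = -4069712/2441787 ≈ -1.6667)
C(L) = -20 (C(L) = -24 + 4 = -20)
1/(C(-35 - 32) + o) = 1/(-20 - 4069712/2441787) = 1/(-52905452/2441787) = -2441787/52905452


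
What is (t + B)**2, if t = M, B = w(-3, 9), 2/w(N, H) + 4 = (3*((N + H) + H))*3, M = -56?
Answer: 53787556/17161 ≈ 3134.3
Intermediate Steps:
w(N, H) = 2/(-4 + 9*N + 18*H) (w(N, H) = 2/(-4 + (3*((N + H) + H))*3) = 2/(-4 + (3*((H + N) + H))*3) = 2/(-4 + (3*(N + 2*H))*3) = 2/(-4 + (3*N + 6*H)*3) = 2/(-4 + (9*N + 18*H)) = 2/(-4 + 9*N + 18*H))
B = 2/131 (B = 2/(-4 + 9*(-3) + 18*9) = 2/(-4 - 27 + 162) = 2/131 ≈ 0.015267)
t = -56
(t + B)**2 = (-56 + 2/131)**2 = (-7334/131)**2 = 53787556/17161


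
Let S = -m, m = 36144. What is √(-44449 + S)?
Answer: I*√80593 ≈ 283.89*I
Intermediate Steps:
S = -36144 (S = -1*36144 = -36144)
√(-44449 + S) = √(-44449 - 36144) = √(-80593) = I*√80593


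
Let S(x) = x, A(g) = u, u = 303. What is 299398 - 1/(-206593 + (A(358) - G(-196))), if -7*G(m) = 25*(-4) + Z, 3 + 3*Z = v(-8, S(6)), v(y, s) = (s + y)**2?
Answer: 1297108601843/4332389 ≈ 2.9940e+5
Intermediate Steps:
A(g) = 303
Z = 1/3 (Z = -1 + (6 - 8)**2/3 = -1 + (1/3)*(-2)**2 = -1 + (1/3)*4 = -1 + 4/3 = 1/3 ≈ 0.33333)
G(m) = 299/21 (G(m) = -(25*(-4) + 1/3)/7 = -(-100 + 1/3)/7 = -1/7*(-299/3) = 299/21)
299398 - 1/(-206593 + (A(358) - G(-196))) = 299398 - 1/(-206593 + (303 - 1*299/21)) = 299398 - 1/(-206593 + (303 - 299/21)) = 299398 - 1/(-206593 + 6064/21) = 299398 - 1/(-4332389/21) = 299398 - 1*(-21/4332389) = 299398 + 21/4332389 = 1297108601843/4332389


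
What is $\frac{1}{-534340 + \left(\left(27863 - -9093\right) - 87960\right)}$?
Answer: $- \frac{1}{585344} \approx -1.7084 \cdot 10^{-6}$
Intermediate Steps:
$\frac{1}{-534340 + \left(\left(27863 - -9093\right) - 87960\right)} = \frac{1}{-534340 + \left(\left(27863 + 9093\right) - 87960\right)} = \frac{1}{-534340 + \left(36956 - 87960\right)} = \frac{1}{-534340 - 51004} = \frac{1}{-585344} = - \frac{1}{585344}$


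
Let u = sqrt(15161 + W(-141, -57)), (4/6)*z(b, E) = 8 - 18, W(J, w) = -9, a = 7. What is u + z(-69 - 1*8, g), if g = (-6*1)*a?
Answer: -15 + 4*sqrt(947) ≈ 108.09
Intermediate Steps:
g = -42 (g = -6*1*7 = -6*7 = -42)
z(b, E) = -15 (z(b, E) = 3*(8 - 18)/2 = (3/2)*(-10) = -15)
u = 4*sqrt(947) (u = sqrt(15161 - 9) = sqrt(15152) = 4*sqrt(947) ≈ 123.09)
u + z(-69 - 1*8, g) = 4*sqrt(947) - 15 = -15 + 4*sqrt(947)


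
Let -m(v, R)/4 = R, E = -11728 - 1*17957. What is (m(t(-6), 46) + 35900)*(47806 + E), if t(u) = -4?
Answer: 647209636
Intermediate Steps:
E = -29685 (E = -11728 - 17957 = -29685)
m(v, R) = -4*R
(m(t(-6), 46) + 35900)*(47806 + E) = (-4*46 + 35900)*(47806 - 29685) = (-184 + 35900)*18121 = 35716*18121 = 647209636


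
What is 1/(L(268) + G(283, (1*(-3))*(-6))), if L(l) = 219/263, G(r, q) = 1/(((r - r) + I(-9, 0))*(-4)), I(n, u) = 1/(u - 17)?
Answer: 1052/5347 ≈ 0.19675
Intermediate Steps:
I(n, u) = 1/(-17 + u)
G(r, q) = 17/4 (G(r, q) = 1/(((r - r) + 1/(-17 + 0))*(-4)) = -1/4/(0 + 1/(-17)) = -1/4/(0 - 1/17) = -1/4/(-1/17) = -17*(-1/4) = 17/4)
L(l) = 219/263 (L(l) = 219*(1/263) = 219/263)
1/(L(268) + G(283, (1*(-3))*(-6))) = 1/(219/263 + 17/4) = 1/(5347/1052) = 1052/5347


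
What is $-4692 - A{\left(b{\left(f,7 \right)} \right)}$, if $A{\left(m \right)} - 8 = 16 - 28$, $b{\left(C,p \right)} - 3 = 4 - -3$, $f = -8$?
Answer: $-4688$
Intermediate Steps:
$b{\left(C,p \right)} = 10$ ($b{\left(C,p \right)} = 3 + \left(4 - -3\right) = 3 + \left(4 + 3\right) = 3 + 7 = 10$)
$A{\left(m \right)} = -4$ ($A{\left(m \right)} = 8 + \left(16 - 28\right) = 8 - 12 = -4$)
$-4692 - A{\left(b{\left(f,7 \right)} \right)} = -4692 - -4 = -4692 + 4 = -4688$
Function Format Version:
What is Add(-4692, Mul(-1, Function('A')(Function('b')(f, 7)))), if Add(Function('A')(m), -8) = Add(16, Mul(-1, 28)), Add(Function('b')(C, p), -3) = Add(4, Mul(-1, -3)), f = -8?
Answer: -4688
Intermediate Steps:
Function('b')(C, p) = 10 (Function('b')(C, p) = Add(3, Add(4, Mul(-1, -3))) = Add(3, Add(4, 3)) = Add(3, 7) = 10)
Function('A')(m) = -4 (Function('A')(m) = Add(8, Add(16, Mul(-1, 28))) = Add(8, Add(16, -28)) = Add(8, -12) = -4)
Add(-4692, Mul(-1, Function('A')(Function('b')(f, 7)))) = Add(-4692, Mul(-1, -4)) = Add(-4692, 4) = -4688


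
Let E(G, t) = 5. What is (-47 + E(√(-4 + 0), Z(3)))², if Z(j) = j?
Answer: 1764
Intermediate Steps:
(-47 + E(√(-4 + 0), Z(3)))² = (-47 + 5)² = (-42)² = 1764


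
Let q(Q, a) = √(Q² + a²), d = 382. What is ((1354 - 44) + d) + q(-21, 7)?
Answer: 1692 + 7*√10 ≈ 1714.1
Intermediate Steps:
((1354 - 44) + d) + q(-21, 7) = ((1354 - 44) + 382) + √((-21)² + 7²) = (1310 + 382) + √(441 + 49) = 1692 + √490 = 1692 + 7*√10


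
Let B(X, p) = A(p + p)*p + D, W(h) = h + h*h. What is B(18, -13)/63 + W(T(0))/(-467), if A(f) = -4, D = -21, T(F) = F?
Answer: 31/63 ≈ 0.49206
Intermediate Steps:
W(h) = h + h**2
B(X, p) = -21 - 4*p (B(X, p) = -4*p - 21 = -21 - 4*p)
B(18, -13)/63 + W(T(0))/(-467) = (-21 - 4*(-13))/63 + (0*(1 + 0))/(-467) = (-21 + 52)*(1/63) + (0*1)*(-1/467) = 31*(1/63) + 0*(-1/467) = 31/63 + 0 = 31/63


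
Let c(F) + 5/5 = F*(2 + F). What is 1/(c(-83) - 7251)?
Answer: -1/529 ≈ -0.0018904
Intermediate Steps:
c(F) = -1 + F*(2 + F)
1/(c(-83) - 7251) = 1/((-1 + (-83)**2 + 2*(-83)) - 7251) = 1/((-1 + 6889 - 166) - 7251) = 1/(6722 - 7251) = 1/(-529) = -1/529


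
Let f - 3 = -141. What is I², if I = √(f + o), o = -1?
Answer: -139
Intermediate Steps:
f = -138 (f = 3 - 141 = -138)
I = I*√139 (I = √(-138 - 1) = √(-139) = I*√139 ≈ 11.79*I)
I² = (I*√139)² = -139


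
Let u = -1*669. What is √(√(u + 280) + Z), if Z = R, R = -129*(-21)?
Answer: √(2709 + I*√389) ≈ 52.048 + 0.1895*I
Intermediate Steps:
u = -669
R = 2709
Z = 2709
√(√(u + 280) + Z) = √(√(-669 + 280) + 2709) = √(√(-389) + 2709) = √(I*√389 + 2709) = √(2709 + I*√389)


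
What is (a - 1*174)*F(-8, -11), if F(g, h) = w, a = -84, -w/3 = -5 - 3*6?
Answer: -17802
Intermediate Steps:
w = 69 (w = -3*(-5 - 3*6) = -3*(-5 - 18) = -3*(-23) = 69)
F(g, h) = 69
(a - 1*174)*F(-8, -11) = (-84 - 1*174)*69 = (-84 - 174)*69 = -258*69 = -17802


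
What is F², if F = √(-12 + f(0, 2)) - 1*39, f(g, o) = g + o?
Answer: (39 - I*√10)² ≈ 1511.0 - 246.66*I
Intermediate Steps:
F = -39 + I*√10 (F = √(-12 + (0 + 2)) - 1*39 = √(-12 + 2) - 39 = √(-10) - 39 = I*√10 - 39 = -39 + I*√10 ≈ -39.0 + 3.1623*I)
F² = (-39 + I*√10)²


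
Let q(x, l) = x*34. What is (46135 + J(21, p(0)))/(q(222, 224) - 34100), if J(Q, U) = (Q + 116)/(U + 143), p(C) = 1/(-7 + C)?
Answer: -46135959/26552000 ≈ -1.7376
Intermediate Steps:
J(Q, U) = (116 + Q)/(143 + U)
q(x, l) = 34*x
(46135 + J(21, p(0)))/(q(222, 224) - 34100) = (46135 + (116 + 21)/(143 + 1/(-7 + 0)))/(34*222 - 34100) = (46135 + 137/(143 + 1/(-7)))/(7548 - 34100) = (46135 + 137/(143 - ⅐))/(-26552) = (46135 + 137/(1000/7))*(-1/26552) = (46135 + (7/1000)*137)*(-1/26552) = (46135 + 959/1000)*(-1/26552) = (46135959/1000)*(-1/26552) = -46135959/26552000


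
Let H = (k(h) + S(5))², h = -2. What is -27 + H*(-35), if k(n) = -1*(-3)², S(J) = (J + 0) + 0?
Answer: -587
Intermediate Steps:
S(J) = J (S(J) = J + 0 = J)
k(n) = -9 (k(n) = -1*9 = -9)
H = 16 (H = (-9 + 5)² = (-4)² = 16)
-27 + H*(-35) = -27 + 16*(-35) = -27 - 560 = -587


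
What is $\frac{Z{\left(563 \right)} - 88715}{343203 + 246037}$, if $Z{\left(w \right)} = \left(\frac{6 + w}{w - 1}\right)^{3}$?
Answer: $- \frac{15747112238511}{104592650230720} \approx -0.15056$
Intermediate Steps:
$Z{\left(w \right)} = \frac{\left(6 + w\right)^{3}}{\left(-1 + w\right)^{3}}$ ($Z{\left(w \right)} = \left(\frac{6 + w}{-1 + w}\right)^{3} = \frac{\left(6 + w\right)^{3}}{\left(-1 + w\right)^{3}}$)
$\frac{Z{\left(563 \right)} - 88715}{343203 + 246037} = \frac{\frac{\left(6 + 563\right)^{3}}{\left(-1 + 563\right)^{3}} - 88715}{343203 + 246037} = \frac{\frac{569^{3}}{177504328} - 88715}{589240} = \left(\frac{1}{177504328} \cdot 184220009 - 88715\right) \frac{1}{589240} = \left(\frac{184220009}{177504328} - 88715\right) \frac{1}{589240} = \left(- \frac{15747112238511}{177504328}\right) \frac{1}{589240} = - \frac{15747112238511}{104592650230720}$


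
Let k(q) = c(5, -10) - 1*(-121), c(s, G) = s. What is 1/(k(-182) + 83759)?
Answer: 1/83885 ≈ 1.1921e-5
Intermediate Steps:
k(q) = 126 (k(q) = 5 - 1*(-121) = 5 + 121 = 126)
1/(k(-182) + 83759) = 1/(126 + 83759) = 1/83885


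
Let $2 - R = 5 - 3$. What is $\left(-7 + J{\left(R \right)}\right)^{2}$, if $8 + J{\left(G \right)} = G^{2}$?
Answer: $225$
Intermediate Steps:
$R = 0$ ($R = 2 - \left(5 - 3\right) = 2 - 2 = 0$)
$J{\left(G \right)} = -8 + G^{2}$
$\left(-7 + J{\left(R \right)}\right)^{2} = \left(-7 - \left(8 - 0^{2}\right)\right)^{2} = \left(-7 + \left(-8 + 0\right)\right)^{2} = \left(-7 - 8\right)^{2} = \left(-15\right)^{2} = 225$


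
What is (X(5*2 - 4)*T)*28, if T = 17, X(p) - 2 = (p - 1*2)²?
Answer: 8568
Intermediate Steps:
X(p) = 2 + (-2 + p)² (X(p) = 2 + (p - 1*2)² = 2 + (p - 2)² = 2 + (-2 + p)²)
(X(5*2 - 4)*T)*28 = ((2 + (-2 + (5*2 - 4))²)*17)*28 = ((2 + (-2 + (10 - 4))²)*17)*28 = ((2 + (-2 + 6)²)*17)*28 = ((2 + 4²)*17)*28 = ((2 + 16)*17)*28 = (18*17)*28 = 306*28 = 8568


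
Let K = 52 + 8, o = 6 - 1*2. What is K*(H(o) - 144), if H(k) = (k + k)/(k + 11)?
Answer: -8608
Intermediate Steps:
o = 4 (o = 6 - 2 = 4)
K = 60
H(k) = 2*k/(11 + k) (H(k) = (2*k)/(11 + k) = 2*k/(11 + k))
K*(H(o) - 144) = 60*(2*4/(11 + 4) - 144) = 60*(2*4/15 - 144) = 60*(2*4*(1/15) - 144) = 60*(8/15 - 144) = 60*(-2152/15) = -8608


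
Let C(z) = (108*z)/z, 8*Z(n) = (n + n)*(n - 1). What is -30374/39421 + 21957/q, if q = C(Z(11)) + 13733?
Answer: 445160363/545626061 ≈ 0.81587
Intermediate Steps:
Z(n) = n*(-1 + n)/4 (Z(n) = ((n + n)*(n - 1))/8 = ((2*n)*(-1 + n))/8 = (2*n*(-1 + n))/8 = n*(-1 + n)/4)
C(z) = 108
q = 13841 (q = 108 + 13733 = 13841)
-30374/39421 + 21957/q = -30374/39421 + 21957/13841 = 445160363/545626061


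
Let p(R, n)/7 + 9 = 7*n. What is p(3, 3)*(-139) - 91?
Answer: -11767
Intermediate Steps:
p(R, n) = -63 + 49*n (p(R, n) = -63 + 7*(7*n) = -63 + 49*n)
p(3, 3)*(-139) - 91 = (-63 + 49*3)*(-139) - 91 = (-63 + 147)*(-139) - 91 = 84*(-139) - 91 = -11676 - 91 = -11767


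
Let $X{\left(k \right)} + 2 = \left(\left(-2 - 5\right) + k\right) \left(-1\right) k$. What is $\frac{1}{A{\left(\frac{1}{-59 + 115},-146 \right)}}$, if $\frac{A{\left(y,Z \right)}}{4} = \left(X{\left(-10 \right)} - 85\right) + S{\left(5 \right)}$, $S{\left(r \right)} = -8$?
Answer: $- \frac{1}{1060} \approx -0.0009434$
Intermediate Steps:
$X{\left(k \right)} = -2 + k \left(7 - k\right)$ ($X{\left(k \right)} = -2 + \left(\left(-2 - 5\right) + k\right) \left(-1\right) k = -2 + \left(-7 + k\right) \left(-1\right) k = -2 + \left(7 - k\right) k = -2 + k \left(7 - k\right)$)
$A{\left(y,Z \right)} = -1060$ ($A{\left(y,Z \right)} = 4 \left(\left(\left(-2 - \left(-10\right)^{2} + 7 \left(-10\right)\right) - 85\right) - 8\right) = 4 \left(\left(\left(-2 - 100 - 70\right) - 85\right) - 8\right) = 4 \left(\left(-172 - 85\right) - 8\right) = 4 \left(-257 - 8\right) = 4 \left(-265\right) = -1060$)
$\frac{1}{A{\left(\frac{1}{-59 + 115},-146 \right)}} = \frac{1}{-1060} = - \frac{1}{1060}$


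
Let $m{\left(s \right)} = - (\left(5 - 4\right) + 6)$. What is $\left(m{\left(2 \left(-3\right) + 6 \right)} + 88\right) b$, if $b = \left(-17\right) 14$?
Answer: $-19278$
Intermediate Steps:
$m{\left(s \right)} = -7$ ($m{\left(s \right)} = - (1 + 6) = \left(-1\right) 7 = -7$)
$b = -238$
$\left(m{\left(2 \left(-3\right) + 6 \right)} + 88\right) b = \left(-7 + 88\right) \left(-238\right) = 81 \left(-238\right) = -19278$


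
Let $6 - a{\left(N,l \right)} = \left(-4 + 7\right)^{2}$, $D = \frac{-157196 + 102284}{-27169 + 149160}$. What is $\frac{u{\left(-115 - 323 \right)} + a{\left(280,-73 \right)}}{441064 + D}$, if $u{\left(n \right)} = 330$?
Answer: $\frac{39891057}{53805783512} \approx 0.00074139$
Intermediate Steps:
$D = - \frac{54912}{121991} \approx -0.45013$
$a{\left(N,l \right)} = -3$ ($a{\left(N,l \right)} = 6 - \left(-4 + 7\right)^{2} = 6 - 3^{2} = 6 - 9 = -3$)
$\frac{u{\left(-115 - 323 \right)} + a{\left(280,-73 \right)}}{441064 + D} = \frac{330 - 3}{441064 - \frac{54912}{121991}} = \frac{327}{\frac{53805783512}{121991}} = 327 \cdot \frac{121991}{53805783512} = \frac{39891057}{53805783512}$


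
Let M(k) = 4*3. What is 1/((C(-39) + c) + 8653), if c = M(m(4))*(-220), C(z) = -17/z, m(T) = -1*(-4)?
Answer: 39/234524 ≈ 0.00016629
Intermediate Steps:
m(T) = 4
M(k) = 12
c = -2640 (c = 12*(-220) = -2640)
1/((C(-39) + c) + 8653) = 1/((-17/(-39) - 2640) + 8653) = 1/((-17*(-1/39) - 2640) + 8653) = 1/((17/39 - 2640) + 8653) = 1/(-102943/39 + 8653) = 1/(234524/39) = 39/234524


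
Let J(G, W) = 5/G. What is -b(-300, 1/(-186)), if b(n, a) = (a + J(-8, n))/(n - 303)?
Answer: -7/6696 ≈ -0.0010454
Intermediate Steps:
b(n, a) = (-5/8 + a)/(-303 + n) (b(n, a) = (a + 5/(-8))/(n - 303) = (a + 5*(-⅛))/(-303 + n) = (a - 5/8)/(-303 + n) = (-5/8 + a)/(-303 + n))
-b(-300, 1/(-186)) = -(-5/8 + 1/(-186))/(-303 - 300) = -(-5/8 - 1/186)/(-603) = -(-1)*(-469)/(603*744) = -1*7/6696 = -7/6696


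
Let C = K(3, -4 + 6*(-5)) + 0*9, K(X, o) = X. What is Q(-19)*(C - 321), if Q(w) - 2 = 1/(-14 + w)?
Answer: -6890/11 ≈ -626.36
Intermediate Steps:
Q(w) = 2 + 1/(-14 + w)
C = 3 (C = 3 + 0*9 = 3 + 0 = 3)
Q(-19)*(C - 321) = ((-27 + 2*(-19))/(-14 - 19))*(3 - 321) = ((-27 - 38)/(-33))*(-318) = -1/33*(-65)*(-318) = (65/33)*(-318) = -6890/11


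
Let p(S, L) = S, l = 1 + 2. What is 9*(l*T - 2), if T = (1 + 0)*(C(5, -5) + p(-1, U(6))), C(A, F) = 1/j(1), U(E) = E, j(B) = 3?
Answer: -36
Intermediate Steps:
l = 3
C(A, F) = ⅓ (C(A, F) = 1/3 = ⅓)
T = -⅔ (T = (1 + 0)*(⅓ - 1) = 1*(-⅔) = -⅔ ≈ -0.66667)
9*(l*T - 2) = 9*(3*(-⅔) - 2) = 9*(-2 - 2) = 9*(-4) = -36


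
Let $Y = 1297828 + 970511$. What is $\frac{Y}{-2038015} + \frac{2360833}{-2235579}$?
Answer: $- \frac{9882464099776}{4556143535685} \approx -2.169$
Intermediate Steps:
$Y = 2268339$
$\frac{Y}{-2038015} + \frac{2360833}{-2235579} = \frac{2268339}{-2038015} + \frac{2360833}{-2235579} = 2268339 \left(- \frac{1}{2038015}\right) + 2360833 \left(- \frac{1}{2235579}\right) = - \frac{2268339}{2038015} - \frac{2360833}{2235579} = - \frac{9882464099776}{4556143535685}$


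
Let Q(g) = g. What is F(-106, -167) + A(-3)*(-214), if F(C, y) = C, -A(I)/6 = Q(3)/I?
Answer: -1390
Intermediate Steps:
A(I) = -18/I
F(-106, -167) + A(-3)*(-214) = -106 - 18/(-3)*(-214) = -106 - 18*(-⅓)*(-214) = -106 + 6*(-214) = -106 - 1284 = -1390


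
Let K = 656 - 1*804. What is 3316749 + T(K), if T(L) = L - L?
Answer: 3316749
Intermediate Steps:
K = -148 (K = 656 - 804 = -148)
T(L) = 0
3316749 + T(K) = 3316749 + 0 = 3316749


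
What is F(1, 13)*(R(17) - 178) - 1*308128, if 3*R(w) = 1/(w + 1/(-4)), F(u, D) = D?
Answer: -62398790/201 ≈ -3.1044e+5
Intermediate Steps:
R(w) = 1/(3*(-¼ + w)) (R(w) = 1/(3*(w + 1/(-4))) = 1/(3*(w - ¼)) = 1/(3*(-¼ + w)))
F(1, 13)*(R(17) - 178) - 1*308128 = 13*(4/(3*(-1 + 4*17)) - 178) - 1*308128 = 13*(4/(3*(-1 + 68)) - 178) - 308128 = 13*((4/3)/67 - 178) - 308128 = 13*((4/3)*(1/67) - 178) - 308128 = 13*(4/201 - 178) - 308128 = 13*(-35774/201) - 308128 = -465062/201 - 308128 = -62398790/201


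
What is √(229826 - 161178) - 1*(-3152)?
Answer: 3152 + 2*√17162 ≈ 3414.0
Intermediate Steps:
√(229826 - 161178) - 1*(-3152) = √68648 + 3152 = 2*√17162 + 3152 = 3152 + 2*√17162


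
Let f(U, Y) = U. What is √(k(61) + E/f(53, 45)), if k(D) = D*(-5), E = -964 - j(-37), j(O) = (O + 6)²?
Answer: 3*I*√106530/53 ≈ 18.475*I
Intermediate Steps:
j(O) = (6 + O)²
E = -1925 (E = -964 - (6 - 37)² = -964 - 1*(-31)² = -964 - 1*961 = -964 - 961 = -1925)
k(D) = -5*D
√(k(61) + E/f(53, 45)) = √(-5*61 - 1925/53) = √(-305 - 1925*1/53) = √(-305 - 1925/53) = √(-18090/53) = 3*I*√106530/53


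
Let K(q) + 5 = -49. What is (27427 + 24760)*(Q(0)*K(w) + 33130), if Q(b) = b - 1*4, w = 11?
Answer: 1740227702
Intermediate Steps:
Q(b) = -4 + b (Q(b) = b - 4 = -4 + b)
K(q) = -54 (K(q) = -5 - 49 = -54)
(27427 + 24760)*(Q(0)*K(w) + 33130) = (27427 + 24760)*((-4 + 0)*(-54) + 33130) = 52187*(-4*(-54) + 33130) = 52187*(216 + 33130) = 52187*33346 = 1740227702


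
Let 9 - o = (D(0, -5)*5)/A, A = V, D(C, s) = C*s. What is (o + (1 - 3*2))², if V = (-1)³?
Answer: 16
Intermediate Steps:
V = -1
A = -1
o = 9 (o = 9 - (0*(-5))*5/(-1) = 9 - 0*5*(-1) = 9 - 0*(-1) = 9 - 1*0 = 9 + 0 = 9)
(o + (1 - 3*2))² = (9 + (1 - 3*2))² = (9 + (1 - 6))² = (9 - 5)² = 4² = 16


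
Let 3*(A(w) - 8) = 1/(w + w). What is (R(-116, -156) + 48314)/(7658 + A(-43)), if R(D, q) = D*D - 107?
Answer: 15909054/1977827 ≈ 8.0437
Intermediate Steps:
A(w) = 8 + 1/(6*w) (A(w) = 8 + 1/(3*(w + w)) = 8 + 1/(3*((2*w))) = 8 + (1/(2*w))/3 = 8 + 1/(6*w))
R(D, q) = -107 + D² (R(D, q) = D² - 107 = -107 + D²)
(R(-116, -156) + 48314)/(7658 + A(-43)) = ((-107 + (-116)²) + 48314)/(7658 + (8 + (⅙)/(-43))) = ((-107 + 13456) + 48314)/(7658 + (8 + (⅙)*(-1/43))) = (13349 + 48314)/(7658 + (8 - 1/258)) = 61663/(7658 + 2063/258) = 61663/(1977827/258) = 61663*(258/1977827) = 15909054/1977827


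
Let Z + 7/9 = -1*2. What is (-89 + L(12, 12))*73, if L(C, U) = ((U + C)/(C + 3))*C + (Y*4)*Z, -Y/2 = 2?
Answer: -83293/45 ≈ -1851.0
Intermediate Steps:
Z = -25/9 (Z = -7/9 - 1*2 = -7/9 - 2 = -25/9 ≈ -2.7778)
Y = -4 (Y = -2*2 = -4)
L(C, U) = 400/9 + C*(C + U)/(3 + C) (L(C, U) = ((U + C)/(C + 3))*C - 4*4*(-25/9) = ((C + U)/(3 + C))*C - 16*(-25/9) = ((C + U)/(3 + C))*C + 400/9 = C*(C + U)/(3 + C) + 400/9 = 400/9 + C*(C + U)/(3 + C))
(-89 + L(12, 12))*73 = (-89 + (400/3 + 12**2 + (400/9)*12 + 12*12)/(3 + 12))*73 = (-89 + (400/3 + 144 + 1600/3 + 144)/15)*73 = (-89 + (1/15)*(2864/3))*73 = (-89 + 2864/45)*73 = -1141/45*73 = -83293/45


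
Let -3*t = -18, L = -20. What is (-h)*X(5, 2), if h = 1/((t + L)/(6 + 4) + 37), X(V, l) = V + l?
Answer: -35/178 ≈ -0.19663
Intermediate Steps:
t = 6 (t = -1/3*(-18) = 6)
h = 5/178 (h = 1/((6 - 20)/(6 + 4) + 37) = 1/(-14/10 + 37) = 1/(-14*1/10 + 37) = 1/(-7/5 + 37) = 1/(178/5) = 5/178 ≈ 0.028090)
(-h)*X(5, 2) = (-1*5/178)*(5 + 2) = -5/178*7 = -35/178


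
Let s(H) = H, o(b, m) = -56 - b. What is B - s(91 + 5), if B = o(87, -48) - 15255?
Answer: -15494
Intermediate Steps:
B = -15398 (B = (-56 - 1*87) - 15255 = (-56 - 87) - 15255 = -143 - 15255 = -15398)
B - s(91 + 5) = -15398 - (91 + 5) = -15398 - 1*96 = -15398 - 96 = -15494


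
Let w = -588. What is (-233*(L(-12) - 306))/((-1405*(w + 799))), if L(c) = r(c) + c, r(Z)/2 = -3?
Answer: -75492/296455 ≈ -0.25465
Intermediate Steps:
r(Z) = -6 (r(Z) = 2*(-3) = -6)
L(c) = -6 + c
(-233*(L(-12) - 306))/((-1405*(w + 799))) = (-233*((-6 - 12) - 306))/((-1405*(-588 + 799))) = (-233*(-18 - 306))/((-1405*211)) = -233*(-324)/(-296455) = 75492*(-1/296455) = -75492/296455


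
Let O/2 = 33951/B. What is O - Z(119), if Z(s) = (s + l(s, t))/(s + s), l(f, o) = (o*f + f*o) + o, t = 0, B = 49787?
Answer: 86017/99574 ≈ 0.86385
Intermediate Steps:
l(f, o) = o + 2*f*o (l(f, o) = (f*o + f*o) + o = 2*f*o + o = o + 2*f*o)
Z(s) = 1/2 (Z(s) = (s + 0*(1 + 2*s))/(s + s) = (s + 0)/((2*s)) = s*(1/(2*s)) = 1/2)
O = 67902/49787 (O = 2*(33951/49787) = 67902/49787 ≈ 1.3638)
O - Z(119) = 67902/49787 - 1*1/2 = 67902/49787 - 1/2 = 86017/99574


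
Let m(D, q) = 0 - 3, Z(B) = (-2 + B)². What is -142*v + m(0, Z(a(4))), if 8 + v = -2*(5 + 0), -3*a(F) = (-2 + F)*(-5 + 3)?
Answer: 2553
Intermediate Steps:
a(F) = -4/3 + 2*F/3 (a(F) = -(-2 + F)*(-5 + 3)/3 = -(-2 + F)*(-2)/3 = -(4 - 2*F)/3 = -4/3 + 2*F/3)
v = -18 (v = -8 - 2*(5 + 0) = -8 - 2*5 = -8 - 10 = -18)
m(D, q) = -3
-142*v + m(0, Z(a(4))) = -142*(-18) - 3 = 2556 - 3 = 2553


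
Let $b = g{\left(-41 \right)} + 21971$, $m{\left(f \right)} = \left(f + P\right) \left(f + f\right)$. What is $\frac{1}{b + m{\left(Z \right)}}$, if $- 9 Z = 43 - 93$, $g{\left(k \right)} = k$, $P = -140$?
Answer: $\frac{81}{1655330} \approx 4.8933 \cdot 10^{-5}$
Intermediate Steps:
$Z = \frac{50}{9}$ ($Z = - \frac{43 - 93}{9} = \left(- \frac{1}{9}\right) \left(-50\right) = \frac{50}{9} \approx 5.5556$)
$m{\left(f \right)} = 2 f \left(-140 + f\right)$ ($m{\left(f \right)} = \left(f - 140\right) \left(f + f\right) = \left(-140 + f\right) 2 f = 2 f \left(-140 + f\right)$)
$b = 21930$ ($b = -41 + 21971 = 21930$)
$\frac{1}{b + m{\left(Z \right)}} = \frac{1}{21930 + 2 \cdot \frac{50}{9} \left(-140 + \frac{50}{9}\right)} = \frac{1}{21930 + 2 \cdot \frac{50}{9} \left(- \frac{1210}{9}\right)} = \frac{1}{21930 - \frac{121000}{81}} = \frac{1}{\frac{1655330}{81}} = \frac{81}{1655330}$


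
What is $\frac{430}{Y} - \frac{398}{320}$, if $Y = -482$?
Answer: $- \frac{82359}{38560} \approx -2.1359$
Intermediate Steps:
$\frac{430}{Y} - \frac{398}{320} = \frac{430}{-482} - \frac{398}{320} = 430 \left(- \frac{1}{482}\right) - \frac{199}{160} = - \frac{215}{241} - \frac{199}{160} = - \frac{82359}{38560}$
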